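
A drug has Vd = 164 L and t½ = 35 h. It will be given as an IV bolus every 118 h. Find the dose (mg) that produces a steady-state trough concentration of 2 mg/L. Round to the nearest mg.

3066 mg

τ/t½ = 118/35 ≈ 3.3714, so f = (1/2)^(118/35) ≈ 0.096627.
Cmin,ss = (D/Vd)·f/(1−f), so D = Cmin,ss·Vd·(1−f)/f.
D = 2 × 164 × (1−f)/f ≈ 2 × 164 × 9.34907 ≈ 3066.49 mg.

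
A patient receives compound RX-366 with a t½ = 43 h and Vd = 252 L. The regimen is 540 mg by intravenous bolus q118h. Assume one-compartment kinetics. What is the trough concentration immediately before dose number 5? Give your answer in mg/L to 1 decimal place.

0.4 mg/L

f = (1/2)^(τ/t½) = (1/2)^(118/43) ≈ 0.1493.
C₀ = D/Vd = 540/252 ≈ 2.143 mg/L.
Before the 5th dose, 4 doses have been given. Superposition: Cmin = C₀·(f + f² + … + f^4).
≈ 2.143 × (0.1493 + 0.0223 + 0.0033 + 0.0005) ≈ 2.143 × 0.1754 ≈ 0.376 mg/L.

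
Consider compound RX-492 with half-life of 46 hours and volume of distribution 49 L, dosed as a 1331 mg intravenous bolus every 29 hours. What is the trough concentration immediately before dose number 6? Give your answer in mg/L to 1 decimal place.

f = (1/2)^(τ/t½) = (1/2)^(29/46) ≈ 0.6460.
C₀ = D/Vd = 1331/49 ≈ 27.163 mg/L.
Before the 6th dose, 5 doses have been given. Superposition: Cmin = C₀·(f + f² + … + f^5).
≈ 27.163 × (0.6460 + 0.4173 + 0.2696 + 0.1742 + 0.1125) ≈ 27.163 × 1.6196 ≈ 43.993 mg/L.

44.0 mg/L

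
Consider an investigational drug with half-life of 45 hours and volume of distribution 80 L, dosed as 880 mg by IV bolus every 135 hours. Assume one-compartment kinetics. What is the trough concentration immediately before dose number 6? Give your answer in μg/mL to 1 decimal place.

f = (1/2)^(τ/t½) = (1/2)^(135/45) ≈ 0.1250.
C₀ = D/Vd = 880/80 ≈ 11.000 μg/mL.
Before the 6th dose, 5 doses have been given. Superposition: Cmin = C₀·(f + f² + … + f^5).
≈ 11.000 × (0.1250 + 0.0156 + 0.0020 + 0.0002 + 0.0000) ≈ 11.000 × 0.1428 ≈ 1.571 μg/mL.

1.6 μg/mL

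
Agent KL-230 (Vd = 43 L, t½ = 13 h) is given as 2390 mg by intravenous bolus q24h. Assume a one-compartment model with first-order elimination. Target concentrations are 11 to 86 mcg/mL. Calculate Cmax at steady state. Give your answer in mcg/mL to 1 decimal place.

Over one 24-h interval, 24/13 ≈ 1.8462 half-lives elapse, leaving f ≈ 0.2781 of each dose.
At steady state, accumulation factor R = 1/(1 − e^(−kτ)) ≈ 1.3852.
Each bolus raises the concentration by D/Vd = 2390/43 ≈ 55.581 mcg/mL.
Steady-state peak Cmax,ss = C₀·R ≈ 55.581 × 1.3852 ≈ 76.991 mcg/mL.
Peak 77.0 mcg/mL vs MTC 86 mcg/mL: below toxic threshold.

77.0 mcg/mL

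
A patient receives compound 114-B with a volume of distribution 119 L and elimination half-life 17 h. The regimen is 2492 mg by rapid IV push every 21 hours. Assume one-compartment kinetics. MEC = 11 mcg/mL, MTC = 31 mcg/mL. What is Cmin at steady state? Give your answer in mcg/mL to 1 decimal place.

k = ln2/t½ = ln2/17 ≈ 0.040773 h⁻¹; fraction remaining f = e^(−kτ) = e^(−0.040773×21) ≈ 0.4248.
Accumulation ratio R = 1/(1 − f) ≈ 1/0.5752 ≈ 1.7385.
Single-dose peak C₀ = D/Vd = 2492/119 ≈ 20.941 mcg/mL.
Steady-state peak Cmax,ss = C₀·R ≈ 20.941 × 1.7385 ≈ 36.406 mcg/mL.
Steady-state trough Cmin,ss = Cmax,ss·f ≈ 36.406 × 0.4248 ≈ 15.465 mcg/mL.
Trough 15.5 mcg/mL vs MEC 11 mcg/mL: adequate.

15.5 mcg/mL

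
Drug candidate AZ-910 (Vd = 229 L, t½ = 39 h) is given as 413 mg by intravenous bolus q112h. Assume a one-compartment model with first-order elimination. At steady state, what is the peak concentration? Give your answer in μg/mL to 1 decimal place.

Over one 112-h interval, 112/39 ≈ 2.8718 half-lives elapse, leaving f ≈ 0.1366 of each dose.
Accumulation ratio R = 1/(1 − f) ≈ 1/0.8634 ≈ 1.1582.
Single-dose peak C₀ = D/Vd = 413/229 ≈ 1.803 μg/mL.
Steady-state peak Cmax,ss = C₀·R ≈ 1.803 × 1.1582 ≈ 2.088 μg/mL.

2.1 μg/mL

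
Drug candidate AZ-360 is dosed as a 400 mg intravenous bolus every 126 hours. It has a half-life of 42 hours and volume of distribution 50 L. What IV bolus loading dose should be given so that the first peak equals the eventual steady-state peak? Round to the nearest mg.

457 mg

f = (1/2)^(126/42) ≈ 0.125000; accumulation ratio R = 1/(1−f) ≈ 1.14286.
Loading dose to hit Cmax,ss on first dose: D_load = D_maint·R ≈ 400 × 1.14286 ≈ 457.14 mg.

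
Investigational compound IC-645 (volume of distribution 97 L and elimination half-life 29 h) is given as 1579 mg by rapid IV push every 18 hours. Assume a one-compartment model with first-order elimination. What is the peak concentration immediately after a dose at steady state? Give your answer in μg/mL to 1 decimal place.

k = ln2/t½ = ln2/29 ≈ 0.023902 h⁻¹; fraction remaining f = e^(−kτ) = e^(−0.023902×18) ≈ 0.6504.
Accumulation ratio R = 1/(1 − f) ≈ 1/0.3496 ≈ 2.8604.
Single-dose peak C₀ = D/Vd = 1579/97 ≈ 16.278 μg/mL.
Cmax,ss = C₀/(1 − f) ≈ 16.278/0.3496 ≈ 46.562 μg/mL.

46.6 μg/mL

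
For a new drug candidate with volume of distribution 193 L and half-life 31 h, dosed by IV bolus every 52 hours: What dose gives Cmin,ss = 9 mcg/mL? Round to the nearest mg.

3819 mg

τ/t½ = 52/31 ≈ 1.6774, so f = (1/2)^(52/31) ≈ 0.312641.
Cmin,ss = (D/Vd)·f/(1−f), so D = Cmin,ss·Vd·(1−f)/f.
D = 9 × 193 × (1−f)/f ≈ 9 × 193 × 2.19856 ≈ 3818.90 mg.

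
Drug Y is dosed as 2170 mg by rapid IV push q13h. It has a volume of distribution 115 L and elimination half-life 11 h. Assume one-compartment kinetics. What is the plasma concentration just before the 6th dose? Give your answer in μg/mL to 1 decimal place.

f = (1/2)^(τ/t½) = (1/2)^(13/11) ≈ 0.4408.
C₀ = D/Vd = 2170/115 ≈ 18.870 μg/mL.
Before the 6th dose, 5 doses have been given. Superposition: Cmin = C₀·(f + f² + … + f^5).
≈ 18.870 × (0.4408 + 0.1943 + 0.0856 + 0.0378 + 0.0166) ≈ 18.870 × 0.7751 ≈ 14.626 μg/mL.

14.6 μg/mL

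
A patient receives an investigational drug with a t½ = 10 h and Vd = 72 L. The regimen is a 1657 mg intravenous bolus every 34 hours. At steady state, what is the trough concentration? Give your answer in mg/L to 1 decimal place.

τ/t½ = 34/10 ≈ 3.4, so fraction remaining f = (1/2)^(34/10) ≈ 0.0947.
Single-dose peak C₀ = D/Vd = 1657/72 ≈ 23.014 mg/L.
Steady-state trough Cmin,ss = C₀·f/(1−f) ≈ 23.014 × 0.0947/0.9053 ≈ 2.407 mg/L.

2.4 mg/L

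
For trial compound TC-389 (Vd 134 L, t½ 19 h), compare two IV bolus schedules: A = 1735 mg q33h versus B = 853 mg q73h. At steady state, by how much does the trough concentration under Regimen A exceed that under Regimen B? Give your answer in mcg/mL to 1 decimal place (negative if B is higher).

5.1 mcg/mL

Regimen A: f = (1/2)^(33/19) ≈ 0.3000; Cmin,ss = (1735/134)·f/(1−f) ≈ 5.549 mcg/mL.
Regimen B: f = (1/2)^(73/19) ≈ 0.0697; Cmin,ss = (853/134)·f/(1−f) ≈ 0.477 mcg/mL.
Difference ≈ 5.549 − 0.477 ≈ 5.072 mcg/mL.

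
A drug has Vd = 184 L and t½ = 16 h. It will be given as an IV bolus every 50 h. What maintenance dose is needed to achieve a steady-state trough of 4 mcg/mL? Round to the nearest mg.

5685 mg

τ/t½ = 50/16 ≈ 3.125, so f = (1/2)^(50/16) ≈ 0.114626.
Cmin,ss = (D/Vd)·f/(1−f), so D = Cmin,ss·Vd·(1−f)/f.
D = 4 × 184 × (1−f)/f ≈ 4 × 184 × 7.72402 ≈ 5684.88 mg.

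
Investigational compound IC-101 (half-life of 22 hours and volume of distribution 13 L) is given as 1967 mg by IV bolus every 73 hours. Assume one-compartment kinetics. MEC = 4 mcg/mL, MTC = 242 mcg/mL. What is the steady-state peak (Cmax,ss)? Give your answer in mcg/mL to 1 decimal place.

k = ln2/t½ = ln2/22 ≈ 0.031507 h⁻¹; fraction remaining f = e^(−kτ) = e^(−0.031507×73) ≈ 0.1003.
Accumulation ratio R = 1/(1 − f) ≈ 1/0.8997 ≈ 1.1115.
Each bolus raises the concentration by D/Vd = 1967/13 ≈ 151.308 mcg/mL.
Cmax,ss = C₀/(1 − f) ≈ 151.308/0.8997 ≈ 168.176 mcg/mL.
Peak 168.2 mcg/mL vs MTC 242 mcg/mL: below toxic threshold.

168.2 mcg/mL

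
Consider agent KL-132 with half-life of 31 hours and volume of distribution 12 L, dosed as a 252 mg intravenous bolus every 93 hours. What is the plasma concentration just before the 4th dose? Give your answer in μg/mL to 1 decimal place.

3.0 μg/mL

f = (1/2)^(τ/t½) = (1/2)^(93/31) ≈ 0.1250.
C₀ = D/Vd = 252/12 ≈ 21.000 μg/mL.
Before the 4th dose, 3 doses have been given. Superposition: Cmin = C₀·(f + f² + … + f^3).
≈ 21.000 × (0.1250 + 0.0156 + 0.0020) ≈ 21.000 × 0.1426 ≈ 2.995 μg/mL.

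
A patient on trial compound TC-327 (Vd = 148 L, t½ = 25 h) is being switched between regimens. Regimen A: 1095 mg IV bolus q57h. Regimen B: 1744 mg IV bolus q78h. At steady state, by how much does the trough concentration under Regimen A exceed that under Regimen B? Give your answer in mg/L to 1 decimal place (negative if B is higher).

0.4 mg/L

Regimen A: f = (1/2)^(57/25) ≈ 0.2059; Cmin,ss = (1095/148)·f/(1−f) ≈ 1.918 mg/L.
Regimen B: f = (1/2)^(78/25) ≈ 0.1150; Cmin,ss = (1744/148)·f/(1−f) ≈ 1.531 mg/L.
Difference ≈ 1.918 − 1.531 ≈ 0.387 mg/L.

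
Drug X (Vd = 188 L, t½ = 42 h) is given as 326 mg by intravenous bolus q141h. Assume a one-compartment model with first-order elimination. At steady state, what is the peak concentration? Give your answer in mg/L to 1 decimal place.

1.9 mg/L

k = ln2/t½ = ln2/42 ≈ 0.016504 h⁻¹; fraction remaining f = e^(−kτ) = e^(−0.016504×141) ≈ 0.0976.
At steady state, accumulation factor R = 1/(1 − e^(−kτ)) ≈ 1.1082.
Each bolus raises the concentration by D/Vd = 326/188 ≈ 1.734 mg/L.
Steady-state peak Cmax,ss = C₀·R ≈ 1.734 × 1.1082 ≈ 1.922 mg/L.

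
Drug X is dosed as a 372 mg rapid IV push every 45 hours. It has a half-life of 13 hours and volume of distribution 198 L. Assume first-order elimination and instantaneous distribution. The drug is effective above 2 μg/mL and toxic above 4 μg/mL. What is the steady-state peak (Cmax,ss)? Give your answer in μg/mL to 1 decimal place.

2.1 μg/mL

τ/t½ = 45/13 ≈ 3.4615, so fraction remaining f = (1/2)^(45/13) ≈ 0.0908.
Accumulation ratio R = 1/(1 − f) ≈ 1/0.9092 ≈ 1.0999.
Single-dose peak C₀ = D/Vd = 372/198 ≈ 1.879 μg/mL.
Steady-state peak Cmax,ss = C₀·R ≈ 1.879 × 1.0999 ≈ 2.067 μg/mL.
Peak 2.1 μg/mL vs MTC 4 μg/mL: below toxic threshold.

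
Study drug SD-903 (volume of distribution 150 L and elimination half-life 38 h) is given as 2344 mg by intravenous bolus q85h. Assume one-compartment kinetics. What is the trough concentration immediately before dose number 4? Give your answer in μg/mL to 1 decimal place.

f = (1/2)^(τ/t½) = (1/2)^(85/38) ≈ 0.2122.
C₀ = D/Vd = 2344/150 ≈ 15.627 μg/mL.
Before the 4th dose, 3 doses have been given. Superposition: Cmin = C₀·(f + f² + … + f^3).
≈ 15.627 × (0.2122 + 0.0450 + 0.0096) ≈ 15.627 × 0.2668 ≈ 4.169 μg/mL.

4.2 μg/mL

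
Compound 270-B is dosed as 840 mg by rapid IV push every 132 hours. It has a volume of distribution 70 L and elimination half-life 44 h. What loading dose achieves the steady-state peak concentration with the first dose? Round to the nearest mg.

f = (1/2)^(132/44) ≈ 0.125000; accumulation ratio R = 1/(1−f) ≈ 1.14286.
Loading dose to hit Cmax,ss on first dose: D_load = D_maint·R ≈ 840 × 1.14286 ≈ 960.00 mg.

960 mg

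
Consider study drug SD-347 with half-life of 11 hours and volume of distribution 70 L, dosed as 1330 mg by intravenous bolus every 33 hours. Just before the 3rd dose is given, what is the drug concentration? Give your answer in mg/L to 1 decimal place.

2.7 mg/L

f = (1/2)^(τ/t½) = (1/2)^(33/11) ≈ 0.1250.
C₀ = D/Vd = 1330/70 ≈ 19.000 mg/L.
Before the 3rd dose, 2 doses have been given. Superposition: Cmin = C₀·(f + f²).
≈ 19.000 × (0.1250 + 0.0156) ≈ 19.000 × 0.1406 ≈ 2.671 mg/L.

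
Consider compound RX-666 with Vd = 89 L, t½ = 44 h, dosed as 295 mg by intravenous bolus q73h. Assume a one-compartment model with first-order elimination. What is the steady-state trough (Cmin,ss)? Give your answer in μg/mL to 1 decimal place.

1.5 μg/mL

τ/t½ = 73/44 ≈ 1.6591, so fraction remaining f = (1/2)^(73/44) ≈ 0.3166.
At steady state, accumulation factor R = 1/(1 − e^(−kτ)) ≈ 1.4633.
Single-dose peak C₀ = D/Vd = 295/89 ≈ 3.315 μg/mL.
Cmax,ss = C₀/(1 − f) ≈ 3.315/0.6834 ≈ 4.851 μg/mL.
Steady-state trough Cmin,ss = Cmax,ss·f ≈ 4.851 × 0.3166 ≈ 1.536 μg/mL.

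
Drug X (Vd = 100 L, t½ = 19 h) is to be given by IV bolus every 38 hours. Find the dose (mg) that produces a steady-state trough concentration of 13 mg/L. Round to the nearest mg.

τ/t½ = 38/19 ≈ 2, so f = (1/2)^(38/19) ≈ 0.250000.
Cmin,ss = (D/Vd)·f/(1−f), so D = Cmin,ss·Vd·(1−f)/f.
D = 13 × 100 × (1−f)/f ≈ 13 × 100 × 3.00000 ≈ 3900.00 mg.

3900 mg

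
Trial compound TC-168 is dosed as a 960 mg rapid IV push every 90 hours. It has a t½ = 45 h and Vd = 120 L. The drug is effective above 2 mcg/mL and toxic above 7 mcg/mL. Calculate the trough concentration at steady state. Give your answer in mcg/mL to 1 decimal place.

2.7 mcg/mL

τ = 90 h = 2 half-lives, so f = (1/2)^2 = 0.25.
At steady state, R = 1/(1 − 0.25) = 4/3.
Single-dose peak C₀ = D/Vd = 960/120 = 8 mcg/mL.
Steady-state peak Cmax,ss = C₀·R = 8 × 4/3 ≈ 10.667 mcg/mL.
Steady-state trough Cmin,ss = Cmax,ss·f ≈ 10.667 × 0.25 ≈ 2.667 mcg/mL.
Trough 2.7 mcg/mL vs MEC 2 mcg/mL: adequate.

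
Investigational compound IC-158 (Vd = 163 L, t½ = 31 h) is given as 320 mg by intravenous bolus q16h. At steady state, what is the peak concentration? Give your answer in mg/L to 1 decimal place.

6.5 mg/L

k = ln2/t½ = ln2/31 ≈ 0.022360 h⁻¹; fraction remaining f = e^(−kτ) = e^(−0.022360×16) ≈ 0.6992.
Accumulation ratio R = 1/(1 − f) ≈ 1/0.3008 ≈ 3.3245.
Each bolus raises the concentration by D/Vd = 320/163 ≈ 1.963 mg/L.
Steady-state peak Cmax,ss = C₀·R ≈ 1.963 × 3.3245 ≈ 6.526 mg/L.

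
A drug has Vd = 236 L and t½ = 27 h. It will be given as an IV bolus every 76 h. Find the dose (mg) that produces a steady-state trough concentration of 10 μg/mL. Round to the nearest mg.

14246 mg

τ/t½ = 76/27 ≈ 2.8148, so f = (1/2)^(76/27) ≈ 0.142120.
Cmin,ss = (D/Vd)·f/(1−f), so D = Cmin,ss·Vd·(1−f)/f.
D = 10 × 236 × (1−f)/f ≈ 10 × 236 × 6.03631 ≈ 14245.69 mg.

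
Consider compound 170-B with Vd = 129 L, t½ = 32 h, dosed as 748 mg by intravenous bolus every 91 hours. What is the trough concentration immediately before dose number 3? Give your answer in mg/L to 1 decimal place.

0.9 mg/L

f = (1/2)^(τ/t½) = (1/2)^(91/32) ≈ 0.1393.
C₀ = D/Vd = 748/129 ≈ 5.798 mg/L.
Before the 3rd dose, 2 doses have been given. Superposition: Cmin = C₀·(f + f²).
≈ 5.798 × (0.1393 + 0.0194) ≈ 5.798 × 0.1587 ≈ 0.920 mg/L.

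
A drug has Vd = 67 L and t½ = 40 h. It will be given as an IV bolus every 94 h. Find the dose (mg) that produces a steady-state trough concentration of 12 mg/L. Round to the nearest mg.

τ/t½ = 94/40 ≈ 2.35, so f = (1/2)^(94/40) ≈ 0.196146.
Cmin,ss = (D/Vd)·f/(1−f), so D = Cmin,ss·Vd·(1−f)/f.
D = 12 × 67 × (1−f)/f ≈ 12 × 67 × 4.09824 ≈ 3294.98 mg.

3295 mg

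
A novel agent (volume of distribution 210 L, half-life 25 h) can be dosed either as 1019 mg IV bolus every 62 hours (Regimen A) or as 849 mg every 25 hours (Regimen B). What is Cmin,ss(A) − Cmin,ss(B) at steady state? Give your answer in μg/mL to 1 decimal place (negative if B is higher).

-3.0 μg/mL

Regimen A: f = (1/2)^(62/25) ≈ 0.1792; Cmin,ss = (1019/210)·f/(1−f) ≈ 1.059 μg/mL.
Regimen B: f = (1/2)^(25/25) ≈ 0.5000; Cmin,ss = (849/210)·f/(1−f) ≈ 4.043 μg/mL.
Difference ≈ 1.059 − 4.043 ≈ -2.984 μg/mL.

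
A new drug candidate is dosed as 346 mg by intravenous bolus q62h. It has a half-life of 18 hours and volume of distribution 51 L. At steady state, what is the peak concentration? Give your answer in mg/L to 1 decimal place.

7.5 mg/L

k = ln2/t½ = ln2/18 ≈ 0.038508 h⁻¹; fraction remaining f = e^(−kτ) = e^(−0.038508×62) ≈ 0.0919.
At steady state, accumulation factor R = 1/(1 − e^(−kτ)) ≈ 1.1012.
Single-dose peak C₀ = D/Vd = 346/51 ≈ 6.784 mg/L.
Cmax,ss = C₀/(1 − f) ≈ 6.784/0.9081 ≈ 7.471 mg/L.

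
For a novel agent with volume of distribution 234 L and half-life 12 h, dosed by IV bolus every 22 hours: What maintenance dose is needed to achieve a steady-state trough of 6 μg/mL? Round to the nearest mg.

3599 mg

τ/t½ = 22/12 ≈ 1.8333, so f = (1/2)^(22/12) ≈ 0.280616.
Cmin,ss = (D/Vd)·f/(1−f), so D = Cmin,ss·Vd·(1−f)/f.
D = 6 × 234 × (1−f)/f ≈ 6 × 234 × 2.56359 ≈ 3599.28 mg.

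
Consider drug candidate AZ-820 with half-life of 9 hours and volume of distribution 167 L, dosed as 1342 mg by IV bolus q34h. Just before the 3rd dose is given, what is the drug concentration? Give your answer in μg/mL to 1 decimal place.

f = (1/2)^(τ/t½) = (1/2)^(34/9) ≈ 0.0729.
C₀ = D/Vd = 1342/167 ≈ 8.036 μg/mL.
Before the 3rd dose, 2 doses have been given. Superposition: Cmin = C₀·(f + f²).
≈ 8.036 × (0.0729 + 0.0053) ≈ 8.036 × 0.0782 ≈ 0.628 μg/mL.

0.6 μg/mL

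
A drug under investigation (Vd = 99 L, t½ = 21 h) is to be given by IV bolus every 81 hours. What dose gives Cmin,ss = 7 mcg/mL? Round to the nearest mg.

τ/t½ = 81/21 ≈ 3.8571, so f = (1/2)^(81/21) ≈ 0.069006.
Cmin,ss = (D/Vd)·f/(1−f), so D = Cmin,ss·Vd·(1−f)/f.
D = 7 × 99 × (1−f)/f ≈ 7 × 99 × 13.49149 ≈ 9349.60 mg.

9350 mg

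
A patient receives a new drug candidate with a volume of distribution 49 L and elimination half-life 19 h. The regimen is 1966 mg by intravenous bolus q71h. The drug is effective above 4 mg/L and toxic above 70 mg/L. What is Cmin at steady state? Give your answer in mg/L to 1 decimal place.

Over one 71-h interval, 71/19 ≈ 3.7368 half-lives elapse, leaving f ≈ 0.0750 of each dose.
Each bolus raises the concentration by D/Vd = 1966/49 ≈ 40.122 mg/L.
Steady-state trough Cmin,ss = C₀·f/(1−f) ≈ 40.122 × 0.0750/0.9250 ≈ 3.253 mg/L.
Trough 3.3 mg/L vs MEC 4 mg/L: subtherapeutic.

3.3 mg/L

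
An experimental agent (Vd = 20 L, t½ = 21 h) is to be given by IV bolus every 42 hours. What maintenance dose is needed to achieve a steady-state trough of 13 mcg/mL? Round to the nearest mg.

780 mg

τ/t½ = 42/21 ≈ 2, so f = (1/2)^(42/21) ≈ 0.250000.
Cmin,ss = (D/Vd)·f/(1−f), so D = Cmin,ss·Vd·(1−f)/f.
D = 13 × 20 × (1−f)/f ≈ 13 × 20 × 3.00000 ≈ 780.00 mg.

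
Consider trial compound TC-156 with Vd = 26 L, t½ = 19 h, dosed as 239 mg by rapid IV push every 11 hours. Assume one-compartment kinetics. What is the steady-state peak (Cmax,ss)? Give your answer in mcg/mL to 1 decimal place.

Over one 11-h interval, 11/19 ≈ 0.57895 half-lives elapse, leaving f ≈ 0.6695 of each dose.
Accumulation ratio R = 1/(1 − f) ≈ 1/0.3305 ≈ 3.0257.
Each bolus raises the concentration by D/Vd = 239/26 ≈ 9.192 mcg/mL.
Steady-state peak Cmax,ss = C₀·R ≈ 9.192 × 3.0257 ≈ 27.812 mcg/mL.

27.8 mcg/mL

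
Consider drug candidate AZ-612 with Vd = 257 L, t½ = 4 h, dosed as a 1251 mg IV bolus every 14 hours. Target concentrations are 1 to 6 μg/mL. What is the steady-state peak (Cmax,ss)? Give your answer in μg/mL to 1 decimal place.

τ/t½ = 14/4 ≈ 3.5, so fraction remaining f = (1/2)^(14/4) ≈ 0.0884.
At steady state, accumulation factor R = 1/(1 − e^(−kτ)) ≈ 1.0970.
Each bolus raises the concentration by D/Vd = 1251/257 ≈ 4.868 μg/mL.
Steady-state peak Cmax,ss = C₀·R ≈ 4.868 × 1.0970 ≈ 5.340 μg/mL.
Peak 5.3 μg/mL vs MTC 6 μg/mL: below toxic threshold.

5.3 μg/mL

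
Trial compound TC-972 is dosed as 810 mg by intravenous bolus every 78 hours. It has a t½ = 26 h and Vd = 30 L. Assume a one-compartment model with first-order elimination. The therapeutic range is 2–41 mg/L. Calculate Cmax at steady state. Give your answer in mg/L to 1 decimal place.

30.9 mg/L

The dosing interval is 3 half-lives, so f = 2^(−3) = 0.125.
Accumulation ratio R = 1/(1 − f) = 1/0.875 = 8/7.
Single-dose peak C₀ = D/Vd = 810/30 = 27 mg/L.
Steady-state peak Cmax,ss = C₀·R = 27 × 8/7 ≈ 30.857 mg/L.
Peak 30.9 mg/L vs MTC 41 mg/L: below toxic threshold.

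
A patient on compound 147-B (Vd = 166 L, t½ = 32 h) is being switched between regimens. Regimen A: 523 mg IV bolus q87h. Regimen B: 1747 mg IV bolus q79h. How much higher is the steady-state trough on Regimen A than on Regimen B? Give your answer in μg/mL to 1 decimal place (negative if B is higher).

Regimen A: f = (1/2)^(87/32) ≈ 0.1519; Cmin,ss = (523/166)·f/(1−f) ≈ 0.564 μg/mL.
Regimen B: f = (1/2)^(79/32) ≈ 0.1806; Cmin,ss = (1747/166)·f/(1−f) ≈ 2.320 μg/mL.
Difference ≈ 0.564 − 2.320 ≈ -1.756 μg/mL.

-1.8 μg/mL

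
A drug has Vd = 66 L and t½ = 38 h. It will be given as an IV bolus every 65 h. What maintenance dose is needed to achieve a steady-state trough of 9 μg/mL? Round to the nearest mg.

τ/t½ = 65/38 ≈ 1.7105, so f = (1/2)^(65/38) ≈ 0.305549.
Cmin,ss = (D/Vd)·f/(1−f), so D = Cmin,ss·Vd·(1−f)/f.
D = 9 × 66 × (1−f)/f ≈ 9 × 66 × 2.27280 ≈ 1350.04 mg.

1350 mg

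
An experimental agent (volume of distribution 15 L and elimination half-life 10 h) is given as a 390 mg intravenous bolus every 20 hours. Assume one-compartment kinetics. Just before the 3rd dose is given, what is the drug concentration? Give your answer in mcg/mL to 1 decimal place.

f = (1/2)^(τ/t½) = (1/2)^(20/10) ≈ 0.2500.
C₀ = D/Vd = 390/15 ≈ 26.000 mcg/mL.
Before the 3rd dose, 2 doses have been given. Superposition: Cmin = C₀·(f + f²).
≈ 26.000 × (0.2500 + 0.0625) ≈ 26.000 × 0.3125 ≈ 8.125 mcg/mL.

8.1 mcg/mL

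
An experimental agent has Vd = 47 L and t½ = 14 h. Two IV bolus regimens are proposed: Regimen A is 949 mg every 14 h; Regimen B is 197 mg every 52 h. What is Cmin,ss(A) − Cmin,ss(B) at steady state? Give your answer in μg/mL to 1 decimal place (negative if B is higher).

19.8 μg/mL

Regimen A: f = (1/2)^(14/14) ≈ 0.5000; Cmin,ss = (949/47)·f/(1−f) ≈ 20.191 μg/mL.
Regimen B: f = (1/2)^(52/14) ≈ 0.0762; Cmin,ss = (197/47)·f/(1−f) ≈ 0.346 μg/mL.
Difference ≈ 20.191 − 0.346 ≈ 19.845 μg/mL.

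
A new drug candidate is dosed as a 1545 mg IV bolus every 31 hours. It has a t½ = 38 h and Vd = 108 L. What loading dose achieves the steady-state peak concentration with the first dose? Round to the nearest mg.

3577 mg

f = (1/2)^(31/38) ≈ 0.568098; accumulation ratio R = 1/(1−f) ≈ 2.31534.
Loading dose to hit Cmax,ss on first dose: D_load = D_maint·R ≈ 1545 × 2.31534 ≈ 3577.20 mg.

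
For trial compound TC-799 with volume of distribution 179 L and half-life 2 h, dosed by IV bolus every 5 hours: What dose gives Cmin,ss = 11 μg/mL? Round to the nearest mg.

τ/t½ = 5/2 ≈ 2.5, so f = (1/2)^(5/2) ≈ 0.176777.
Cmin,ss = (D/Vd)·f/(1−f), so D = Cmin,ss·Vd·(1−f)/f.
D = 11 × 179 × (1−f)/f ≈ 11 × 179 × 4.65684 ≈ 9169.32 mg.

9169 mg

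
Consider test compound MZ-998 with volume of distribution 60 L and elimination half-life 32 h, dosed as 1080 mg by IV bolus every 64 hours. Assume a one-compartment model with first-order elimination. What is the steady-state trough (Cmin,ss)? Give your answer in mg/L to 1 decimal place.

τ = 64 h = 2 half-lives, so f = (1/2)^2 = 0.25.
At steady state, R = 1/(1 − 0.25) = 4/3.
Single-dose peak C₀ = D/Vd = 1080/60 = 18 mg/L.
Steady-state peak Cmax,ss = C₀·R = 18 × 4/3 ≈ 24.000 mg/L.
Steady-state trough Cmin,ss = Cmax,ss·f ≈ 24.000 × 0.25 ≈ 6.000 mg/L.

6.0 mg/L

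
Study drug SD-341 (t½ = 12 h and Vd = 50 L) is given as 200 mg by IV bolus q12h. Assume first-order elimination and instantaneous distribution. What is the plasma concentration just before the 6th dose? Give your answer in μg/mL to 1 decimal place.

3.9 μg/mL

f = (1/2)^(τ/t½) = (1/2)^(12/12) ≈ 0.5000.
C₀ = D/Vd = 200/50 ≈ 4.000 μg/mL.
Before the 6th dose, 5 doses have been given. Superposition: Cmin = C₀·(f + f² + … + f^5).
≈ 4.000 × (0.5000 + 0.2500 + 0.1250 + 0.0625 + 0.0313) ≈ 4.000 × 0.9688 ≈ 3.875 μg/mL.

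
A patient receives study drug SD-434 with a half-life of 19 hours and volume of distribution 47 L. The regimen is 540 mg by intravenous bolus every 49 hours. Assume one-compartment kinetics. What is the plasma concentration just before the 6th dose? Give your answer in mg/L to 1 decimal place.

f = (1/2)^(τ/t½) = (1/2)^(49/19) ≈ 0.1674.
C₀ = D/Vd = 540/47 ≈ 11.489 mg/L.
Before the 6th dose, 5 doses have been given. Superposition: Cmin = C₀·(f + f² + … + f^5).
≈ 11.489 × (0.1674 + 0.0280 + 0.0047 + 0.0008 + 0.0001) ≈ 11.489 × 0.2010 ≈ 2.309 mg/L.

2.3 mg/L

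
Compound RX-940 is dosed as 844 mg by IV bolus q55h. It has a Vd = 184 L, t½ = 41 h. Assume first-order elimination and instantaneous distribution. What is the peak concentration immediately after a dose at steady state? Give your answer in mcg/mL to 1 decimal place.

k = ln2/t½ = ln2/41 ≈ 0.016906 h⁻¹; fraction remaining f = e^(−kτ) = e^(−0.016906×55) ≈ 0.3946.
Accumulation ratio R = 1/(1 − f) ≈ 1/0.6054 ≈ 1.6518.
Each bolus raises the concentration by D/Vd = 844/184 ≈ 4.587 mcg/mL.
Steady-state peak Cmax,ss = C₀·R ≈ 4.587 × 1.6518 ≈ 7.577 mcg/mL.

7.6 mcg/mL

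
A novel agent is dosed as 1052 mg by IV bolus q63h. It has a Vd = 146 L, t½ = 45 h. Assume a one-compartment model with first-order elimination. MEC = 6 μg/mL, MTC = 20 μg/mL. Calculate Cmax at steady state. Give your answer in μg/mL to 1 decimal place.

Over one 63-h interval, 63/45 ≈ 1.4 half-lives elapse, leaving f ≈ 0.3789 of each dose.
At steady state, accumulation factor R = 1/(1 − e^(−kτ)) ≈ 1.6100.
Each bolus raises the concentration by D/Vd = 1052/146 ≈ 7.205 μg/mL.
Steady-state peak Cmax,ss = C₀·R ≈ 7.205 × 1.6100 ≈ 11.600 μg/mL.
Peak 11.6 μg/mL vs MTC 20 μg/mL: below toxic threshold.

11.6 μg/mL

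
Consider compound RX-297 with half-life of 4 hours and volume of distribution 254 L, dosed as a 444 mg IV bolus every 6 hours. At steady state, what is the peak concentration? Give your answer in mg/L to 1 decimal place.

2.7 mg/L

τ/t½ = 6/4 ≈ 1.5, so fraction remaining f = (1/2)^(6/4) ≈ 0.3536.
At steady state, accumulation factor R = 1/(1 − e^(−kτ)) ≈ 1.5470.
Each bolus raises the concentration by D/Vd = 444/254 ≈ 1.748 mg/L.
Steady-state peak Cmax,ss = C₀·R ≈ 1.748 × 1.5470 ≈ 2.704 mg/L.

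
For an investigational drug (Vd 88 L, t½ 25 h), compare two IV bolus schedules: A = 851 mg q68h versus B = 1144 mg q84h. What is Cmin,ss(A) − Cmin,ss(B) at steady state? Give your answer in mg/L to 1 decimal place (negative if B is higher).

Regimen A: f = (1/2)^(68/25) ≈ 0.1518; Cmin,ss = (851/88)·f/(1−f) ≈ 1.731 mg/L.
Regimen B: f = (1/2)^(84/25) ≈ 0.0974; Cmin,ss = (1144/88)·f/(1−f) ≈ 1.403 mg/L.
Difference ≈ 1.731 − 1.403 ≈ 0.328 mg/L.

0.3 mg/L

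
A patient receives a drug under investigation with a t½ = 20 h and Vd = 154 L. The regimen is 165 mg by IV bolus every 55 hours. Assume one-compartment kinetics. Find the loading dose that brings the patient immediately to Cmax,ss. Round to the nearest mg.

f = (1/2)^(55/20) ≈ 0.148651; accumulation ratio R = 1/(1−f) ≈ 1.17461.
Loading dose to hit Cmax,ss on first dose: D_load = D_maint·R ≈ 165 × 1.17461 ≈ 193.81 mg.

194 mg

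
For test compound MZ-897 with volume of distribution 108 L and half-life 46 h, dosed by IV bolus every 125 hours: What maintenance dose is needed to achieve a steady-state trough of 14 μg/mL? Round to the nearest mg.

τ/t½ = 125/46 ≈ 2.7174, so f = (1/2)^(125/46) ≈ 0.152049.
Cmin,ss = (D/Vd)·f/(1−f), so D = Cmin,ss·Vd·(1−f)/f.
D = 14 × 108 × (1−f)/f ≈ 14 × 108 × 5.57683 ≈ 8432.17 mg.

8432 mg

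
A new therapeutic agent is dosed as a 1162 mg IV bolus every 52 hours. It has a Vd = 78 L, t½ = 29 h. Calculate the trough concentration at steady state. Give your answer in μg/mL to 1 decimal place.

τ/t½ = 52/29 ≈ 1.7931, so fraction remaining f = (1/2)^(52/29) ≈ 0.2886.
Each bolus raises the concentration by D/Vd = 1162/78 ≈ 14.897 μg/mL.
Steady-state trough Cmin,ss = C₀·f/(1−f) ≈ 14.897 × 0.2886/0.7114 ≈ 6.043 μg/mL.

6.0 μg/mL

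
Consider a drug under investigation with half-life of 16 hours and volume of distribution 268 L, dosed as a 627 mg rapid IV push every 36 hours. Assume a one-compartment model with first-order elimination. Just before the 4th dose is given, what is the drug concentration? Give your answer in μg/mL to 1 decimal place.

0.6 μg/mL

f = (1/2)^(τ/t½) = (1/2)^(36/16) ≈ 0.2102.
C₀ = D/Vd = 627/268 ≈ 2.340 μg/mL.
Before the 4th dose, 3 doses have been given. Superposition: Cmin = C₀·(f + f² + … + f^3).
≈ 2.340 × (0.2102 + 0.0442 + 0.0093) ≈ 2.340 × 0.2637 ≈ 0.617 μg/mL.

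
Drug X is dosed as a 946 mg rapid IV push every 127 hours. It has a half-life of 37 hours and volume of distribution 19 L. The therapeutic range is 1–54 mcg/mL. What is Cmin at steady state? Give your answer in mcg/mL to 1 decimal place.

τ/t½ = 127/37 ≈ 3.4324, so fraction remaining f = (1/2)^(127/37) ≈ 0.0926.
At steady state, accumulation factor R = 1/(1 − e^(−kτ)) ≈ 1.1020.
Each bolus raises the concentration by D/Vd = 946/19 ≈ 49.789 mcg/mL.
Steady-state peak Cmax,ss = C₀·R ≈ 49.789 × 1.1020 ≈ 54.867 mcg/mL.
One interval later, Cmin,ss = Cmax,ss·e^(−kτ) ≈ 54.867 × 0.0926 ≈ 5.081 mcg/mL.
Trough 5.1 mcg/mL vs MEC 1 mcg/mL: adequate.

5.1 mcg/mL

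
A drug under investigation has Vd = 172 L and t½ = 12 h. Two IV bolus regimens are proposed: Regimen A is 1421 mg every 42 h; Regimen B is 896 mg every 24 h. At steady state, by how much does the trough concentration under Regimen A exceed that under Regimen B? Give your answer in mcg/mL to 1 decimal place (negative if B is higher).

-0.9 mcg/mL

Regimen A: f = (1/2)^(42/12) ≈ 0.0884; Cmin,ss = (1421/172)·f/(1−f) ≈ 0.801 mcg/mL.
Regimen B: f = (1/2)^(24/12) ≈ 0.2500; Cmin,ss = (896/172)·f/(1−f) ≈ 1.736 mcg/mL.
Difference ≈ 0.801 − 1.736 ≈ -0.935 mcg/mL.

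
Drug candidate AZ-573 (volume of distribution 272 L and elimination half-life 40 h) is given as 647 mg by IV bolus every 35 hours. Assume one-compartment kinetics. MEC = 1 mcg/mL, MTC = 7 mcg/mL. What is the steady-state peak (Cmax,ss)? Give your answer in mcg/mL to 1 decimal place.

5.2 mcg/mL

Over one 35-h interval, 35/40 ≈ 0.875 half-lives elapse, leaving f ≈ 0.5453 of each dose.
Accumulation ratio R = 1/(1 − f) ≈ 1/0.4547 ≈ 2.1993.
Each bolus raises the concentration by D/Vd = 647/272 ≈ 2.379 mcg/mL.
Cmax,ss = C₀/(1 − f) ≈ 2.379/0.4547 ≈ 5.232 mcg/mL.
Peak 5.2 mcg/mL vs MTC 7 mcg/mL: below toxic threshold.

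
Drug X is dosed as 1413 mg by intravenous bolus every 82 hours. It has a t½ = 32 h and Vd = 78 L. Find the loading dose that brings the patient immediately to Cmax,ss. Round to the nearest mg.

f = (1/2)^(82/32) ≈ 0.169282; accumulation ratio R = 1/(1−f) ≈ 1.20378.
Loading dose to hit Cmax,ss on first dose: D_load = D_maint·R ≈ 1413 × 1.20378 ≈ 1700.94 mg.

1701 mg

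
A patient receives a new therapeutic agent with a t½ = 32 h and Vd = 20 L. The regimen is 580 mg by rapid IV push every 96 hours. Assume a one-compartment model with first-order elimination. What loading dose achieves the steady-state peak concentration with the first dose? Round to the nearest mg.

663 mg

f = (1/2)^(96/32) ≈ 0.125000; accumulation ratio R = 1/(1−f) ≈ 1.14286.
Loading dose to hit Cmax,ss on first dose: D_load = D_maint·R ≈ 580 × 1.14286 ≈ 662.86 mg.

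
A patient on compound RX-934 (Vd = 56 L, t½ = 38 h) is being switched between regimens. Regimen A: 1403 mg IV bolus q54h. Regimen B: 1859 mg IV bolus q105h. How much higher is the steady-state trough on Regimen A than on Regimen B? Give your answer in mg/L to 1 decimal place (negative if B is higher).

Regimen A: f = (1/2)^(54/38) ≈ 0.3734; Cmin,ss = (1403/56)·f/(1−f) ≈ 14.930 mg/L.
Regimen B: f = (1/2)^(105/38) ≈ 0.1473; Cmin,ss = (1859/56)·f/(1−f) ≈ 5.735 mg/L.
Difference ≈ 14.930 − 5.735 ≈ 9.195 mg/L.

9.2 mg/L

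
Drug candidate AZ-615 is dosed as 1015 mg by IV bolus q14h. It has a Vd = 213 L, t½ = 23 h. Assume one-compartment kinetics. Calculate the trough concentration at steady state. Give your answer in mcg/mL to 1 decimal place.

9.1 mcg/mL

k = ln2/t½ = ln2/23 ≈ 0.030137 h⁻¹; fraction remaining f = e^(−kτ) = e^(−0.030137×14) ≈ 0.6558.
Accumulation ratio R = 1/(1 − f) ≈ 1/0.3442 ≈ 2.9053.
Each bolus raises the concentration by D/Vd = 1015/213 ≈ 4.765 mcg/mL.
Steady-state peak Cmax,ss = C₀·R ≈ 4.765 × 2.9053 ≈ 13.844 mcg/mL.
Steady-state trough Cmin,ss = Cmax,ss·f ≈ 13.844 × 0.6558 ≈ 9.079 mcg/mL.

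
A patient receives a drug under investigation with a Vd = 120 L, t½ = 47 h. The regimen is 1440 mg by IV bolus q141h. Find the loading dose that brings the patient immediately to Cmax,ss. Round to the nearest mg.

1646 mg

f = (1/2)^(141/47) ≈ 0.125000; accumulation ratio R = 1/(1−f) ≈ 1.14286.
Loading dose to hit Cmax,ss on first dose: D_load = D_maint·R ≈ 1440 × 1.14286 ≈ 1645.72 mg.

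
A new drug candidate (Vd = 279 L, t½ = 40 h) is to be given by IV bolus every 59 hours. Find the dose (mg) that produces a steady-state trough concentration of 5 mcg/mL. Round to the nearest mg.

τ/t½ = 59/40 ≈ 1.475, so f = (1/2)^(59/40) ≈ 0.359733.
Cmin,ss = (D/Vd)·f/(1−f), so D = Cmin,ss·Vd·(1−f)/f.
D = 5 × 279 × (1−f)/f ≈ 5 × 279 × 1.77984 ≈ 2482.88 mg.

2483 mg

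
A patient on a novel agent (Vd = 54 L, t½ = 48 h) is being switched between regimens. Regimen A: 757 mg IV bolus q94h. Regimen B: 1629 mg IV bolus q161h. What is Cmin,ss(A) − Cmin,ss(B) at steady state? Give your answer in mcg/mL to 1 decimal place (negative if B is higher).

Regimen A: f = (1/2)^(94/48) ≈ 0.2573; Cmin,ss = (757/54)·f/(1−f) ≈ 4.857 mcg/mL.
Regimen B: f = (1/2)^(161/48) ≈ 0.0978; Cmin,ss = (1629/54)·f/(1−f) ≈ 3.270 mcg/mL.
Difference ≈ 4.857 − 3.270 ≈ 1.587 mcg/mL.

1.6 mcg/mL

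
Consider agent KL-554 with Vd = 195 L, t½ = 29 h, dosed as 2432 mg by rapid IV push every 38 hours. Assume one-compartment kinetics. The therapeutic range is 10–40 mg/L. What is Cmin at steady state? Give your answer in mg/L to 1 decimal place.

τ/t½ = 38/29 ≈ 1.3103, so fraction remaining f = (1/2)^(38/29) ≈ 0.4032.
At steady state, accumulation factor R = 1/(1 − e^(−kτ)) ≈ 1.6756.
Each bolus raises the concentration by D/Vd = 2432/195 ≈ 12.472 mg/L.
Steady-state peak Cmax,ss = C₀·R ≈ 12.472 × 1.6756 ≈ 20.898 mg/L.
Steady-state trough Cmin,ss = Cmax,ss·f ≈ 20.898 × 0.4032 ≈ 8.426 mg/L.
Trough 8.4 mg/L vs MEC 10 mg/L: subtherapeutic.

8.4 mg/L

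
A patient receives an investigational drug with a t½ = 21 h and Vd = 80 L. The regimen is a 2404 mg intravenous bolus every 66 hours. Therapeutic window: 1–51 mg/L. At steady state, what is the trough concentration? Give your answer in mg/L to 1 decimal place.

k = ln2/t½ = ln2/21 ≈ 0.033007 h⁻¹; fraction remaining f = e^(−kτ) = e^(−0.033007×66) ≈ 0.1132.
At steady state, accumulation factor R = 1/(1 − e^(−kτ)) ≈ 1.1276.
Single-dose peak C₀ = D/Vd = 2404/80 ≈ 30.050 mg/L.
Steady-state peak Cmax,ss = C₀·R ≈ 30.050 × 1.1276 ≈ 33.884 mg/L.
Steady-state trough Cmin,ss = Cmax,ss·f ≈ 33.884 × 0.1132 ≈ 3.836 mg/L.
Trough 3.8 mg/L vs MEC 1 mg/L: adequate.

3.8 mg/L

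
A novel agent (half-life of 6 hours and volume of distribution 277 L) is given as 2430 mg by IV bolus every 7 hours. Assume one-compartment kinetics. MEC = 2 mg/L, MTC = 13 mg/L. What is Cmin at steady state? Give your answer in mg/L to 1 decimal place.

k = ln2/t½ = ln2/6 ≈ 0.115525 h⁻¹; fraction remaining f = e^(−kτ) = e^(−0.115525×7) ≈ 0.4454.
Accumulation ratio R = 1/(1 − f) ≈ 1/0.5546 ≈ 1.8031.
Single-dose peak C₀ = D/Vd = 2430/277 ≈ 8.773 mg/L.
Cmax,ss = C₀/(1 − f) ≈ 8.773/0.5546 ≈ 15.819 mg/L.
One interval later, Cmin,ss = Cmax,ss·e^(−kτ) ≈ 15.819 × 0.4454 ≈ 7.046 mg/L.
Trough 7.0 mg/L vs MEC 2 mg/L: adequate.

7.0 mg/L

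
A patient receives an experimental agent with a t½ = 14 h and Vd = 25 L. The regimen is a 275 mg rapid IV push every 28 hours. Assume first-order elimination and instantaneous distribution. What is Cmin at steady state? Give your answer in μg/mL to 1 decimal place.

τ = 28 h = 2 half-lives, so f = (1/2)^2 = 0.25.
At steady state, R = 1/(1 − 0.25) = 4/3.
Single-dose peak C₀ = D/Vd = 275/25 = 11 μg/mL.
Steady-state peak Cmax,ss = C₀·R = 11 × 4/3 ≈ 14.667 μg/mL.
Steady-state trough Cmin,ss = Cmax,ss·f ≈ 14.667 × 0.25 ≈ 3.667 μg/mL.

3.7 μg/mL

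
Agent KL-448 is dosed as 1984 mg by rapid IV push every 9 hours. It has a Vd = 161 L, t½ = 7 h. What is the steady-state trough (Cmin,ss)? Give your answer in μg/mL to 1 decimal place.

k = ln2/t½ = ln2/7 ≈ 0.099021 h⁻¹; fraction remaining f = e^(−kτ) = e^(−0.099021×9) ≈ 0.4102.
Single-dose peak C₀ = D/Vd = 1984/161 ≈ 12.323 μg/mL.
Steady-state trough Cmin,ss = C₀·f/(1−f) ≈ 12.323 × 0.4102/0.5898 ≈ 8.571 μg/mL.

8.6 μg/mL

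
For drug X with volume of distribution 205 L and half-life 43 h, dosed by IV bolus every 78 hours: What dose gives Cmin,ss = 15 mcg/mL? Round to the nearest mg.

τ/t½ = 78/43 ≈ 1.814, so f = (1/2)^(78/43) ≈ 0.284410.
Cmin,ss = (D/Vd)·f/(1−f), so D = Cmin,ss·Vd·(1−f)/f.
D = 15 × 205 × (1−f)/f ≈ 15 × 205 × 2.51605 ≈ 7736.85 mg.

7737 mg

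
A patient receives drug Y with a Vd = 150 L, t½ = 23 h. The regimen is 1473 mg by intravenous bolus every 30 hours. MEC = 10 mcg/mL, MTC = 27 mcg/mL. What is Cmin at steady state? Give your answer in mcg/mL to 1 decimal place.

k = ln2/t½ = ln2/23 ≈ 0.030137 h⁻¹; fraction remaining f = e^(−kτ) = e^(−0.030137×30) ≈ 0.4049.
At steady state, accumulation factor R = 1/(1 − e^(−kτ)) ≈ 1.6804.
Each bolus raises the concentration by D/Vd = 1473/150 ≈ 9.820 mcg/mL.
Cmax,ss = C₀/(1 − f) ≈ 9.820/0.5951 ≈ 16.501 mcg/mL.
One interval later, Cmin,ss = Cmax,ss·e^(−kτ) ≈ 16.501 × 0.4049 ≈ 6.681 mcg/mL.
Trough 6.7 mcg/mL vs MEC 10 mcg/mL: subtherapeutic.

6.7 mcg/mL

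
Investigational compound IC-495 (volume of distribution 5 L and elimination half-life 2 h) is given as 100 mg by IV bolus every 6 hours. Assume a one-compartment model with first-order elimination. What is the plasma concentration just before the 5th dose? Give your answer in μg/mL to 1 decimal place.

2.9 μg/mL

f = (1/2)^(τ/t½) = (1/2)^(6/2) ≈ 0.1250.
C₀ = D/Vd = 100/5 ≈ 20.000 μg/mL.
Before the 5th dose, 4 doses have been given. Superposition: Cmin = C₀·(f + f² + … + f^4).
≈ 20.000 × (0.1250 + 0.0156 + 0.0020 + 0.0002) ≈ 20.000 × 0.1428 ≈ 2.856 μg/mL.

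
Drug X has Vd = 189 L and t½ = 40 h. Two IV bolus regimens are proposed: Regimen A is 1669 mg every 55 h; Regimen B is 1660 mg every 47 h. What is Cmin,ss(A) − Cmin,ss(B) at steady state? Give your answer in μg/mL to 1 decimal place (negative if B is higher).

Regimen A: f = (1/2)^(55/40) ≈ 0.3856; Cmin,ss = (1669/189)·f/(1−f) ≈ 5.542 μg/mL.
Regimen B: f = (1/2)^(47/40) ≈ 0.4429; Cmin,ss = (1660/189)·f/(1−f) ≈ 6.983 μg/mL.
Difference ≈ 5.542 − 6.983 ≈ -1.441 μg/mL.

-1.4 μg/mL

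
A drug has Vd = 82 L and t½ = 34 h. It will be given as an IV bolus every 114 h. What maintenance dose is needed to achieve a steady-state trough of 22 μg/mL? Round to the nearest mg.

16628 mg

τ/t½ = 114/34 ≈ 3.3529, so f = (1/2)^(114/34) ≈ 0.097873.
Cmin,ss = (D/Vd)·f/(1−f), so D = Cmin,ss·Vd·(1−f)/f.
D = 22 × 82 × (1−f)/f ≈ 22 × 82 × 9.21732 ≈ 16628.05 mg.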